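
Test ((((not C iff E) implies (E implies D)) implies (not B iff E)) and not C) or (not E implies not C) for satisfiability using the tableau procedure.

Initial set: {(((((not C iff E) implies (E implies D)) implies (not B iff E)) and not C) or (not E implies not C))}.
(((((not C iff E) implies (E implies D)) implies (not B iff E)) and not C) or (not E implies not C)): β-rule — branch into ((((not C iff E) implies (E implies D)) implies (not B iff E)) and not C)  //  (not E implies not C).
  branch 1 (add ((((not C iff E) implies (E implies D)) implies (not B iff E)) and not C)):
    ((((not C iff E) implies (E implies D)) implies (not B iff E)) and not C): α-rule — add (((not C iff E) implies (E implies D)) implies (not B iff E)), not C.
    (((not C iff E) implies (E implies D)) implies (not B iff E)): β-rule — branch into not ((not C iff E) implies (E implies D))  //  (not B iff E).
      branch 1.1 (add not ((not C iff E) implies (E implies D))):
        not ((not C iff E) implies (E implies D)): α-rule — add (not C iff E), not (E implies D).
        not (E implies D): α-rule — add E, not D.
        (not C iff E): β-rule — branch into not C, E  //  not not C, not E.
          branch 1.1.1 (add not C, E):
            ○ open, literals {C=0, D=0, E=1}.
          branch 1.1.2 (add not not C, not E):
            × closes — contains both C and not C.
      branch 1.2 (add (not B iff E)):
        (not B iff E): β-rule — branch into not B, E  //  not not B, not E.
          branch 1.2.1 (add not B, E):
            ○ open, literals {B=0, C=0, E=1}.
          branch 1.2.2 (add not not B, not E):
            ○ open, literals {B=1, C=0, E=0}.
  branch 2 (add (not E implies not C)):
    (not E implies not C): β-rule — branch into not not E  //  not C.
      branch 2.1 (add not not E):
        ○ open, literals {E=1}.
      branch 2.2 (add not C):
        ○ open, literals {C=0}.
1 branch closed, 5 open.
An open branch gives a satisfying assignment: C=0, D=0, E=1.

Satisfiable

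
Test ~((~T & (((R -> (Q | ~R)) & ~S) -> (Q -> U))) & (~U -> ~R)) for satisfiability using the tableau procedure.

Initial set: {~((~T & (((R -> (Q | ~R)) & ~S) -> (Q -> U))) & (~U -> ~R))}.
~((~T & (((R -> (Q | ~R)) & ~S) -> (Q -> U))) & (~U -> ~R)): β-rule — branch into ~(~T & (((R -> (Q | ~R)) & ~S) -> (Q -> U)))  //  ~(~U -> ~R).
  branch 1 (add ~(~T & (((R -> (Q | ~R)) & ~S) -> (Q -> U)))):
    ~(~T & (((R -> (Q | ~R)) & ~S) -> (Q -> U))): β-rule — branch into ~~T  //  ~(((R -> (Q | ~R)) & ~S) -> (Q -> U)).
      branch 1.1 (add ~~T):
        ○ open, literals {T=T}.
      branch 1.2 (add ~(((R -> (Q | ~R)) & ~S) -> (Q -> U))):
        ~(((R -> (Q | ~R)) & ~S) -> (Q -> U)): α-rule — add ((R -> (Q | ~R)) & ~S), ~(Q -> U).
        ((R -> (Q | ~R)) & ~S): α-rule — add (R -> (Q | ~R)), ~S.
        ~(Q -> U): α-rule — add Q, ~U.
        (R -> (Q | ~R)): β-rule — branch into ~R  //  (Q | ~R).
          branch 1.2.1 (add ~R):
            ○ open, literals {Q=T, R=F, S=F, U=F}.
          branch 1.2.2 (add (Q | ~R)):
            (Q | ~R): β-rule — branch into Q  //  ~R.
              branch 1.2.2.1 (add Q):
                ○ open, literals {Q=T, S=F, U=F}.
              branch 1.2.2.2 (add ~R):
                ○ open, literals {Q=T, R=F, S=F, U=F}.
  branch 2 (add ~(~U -> ~R)):
    ~(~U -> ~R): α-rule — add ~U, ~~R.
    ○ open, literals {R=T, U=F}.
0 branches closed, 5 open.
An open branch gives a satisfying assignment: T=T.

Satisfiable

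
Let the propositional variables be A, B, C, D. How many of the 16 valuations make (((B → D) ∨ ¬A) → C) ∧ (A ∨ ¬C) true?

Initial set: {((((B → D) ∨ ¬A) → C) ∧ (A ∨ ¬C))}.
((((B → D) ∨ ¬A) → C) ∧ (A ∨ ¬C)): α-rule — add (((B → D) ∨ ¬A) → C), (A ∨ ¬C).
(((B → D) ∨ ¬A) → C): β-rule — branch into ¬((B → D) ∨ ¬A)  //  C.
  branch 1 (add ¬((B → D) ∨ ¬A)):
    ¬((B → D) ∨ ¬A): α-rule — add ¬(B → D), ¬¬A.
    ¬(B → D): α-rule — add B, ¬D.
    (A ∨ ¬C): β-rule — branch into A  //  ¬C.
      branch 1.1 (add A):
        ○ open, literals {A=T, B=T, D=F}.
      branch 1.2 (add ¬C):
        ○ open, literals {A=T, B=T, C=F, D=F}.
  branch 2 (add C):
    (A ∨ ¬C): β-rule — branch into A  //  ¬C.
      branch 2.1 (add A):
        ○ open, literals {A=T, C=T}.
      branch 2.2 (add ¬C):
        × closes — contains both C and ¬C.
1 branch closed, 3 open.
Each open branch fixes some atoms; the unmentioned ones are free. Counting distinct full assignments: branch {A=T, B=T, D=F} (C) contributes 2 new; branch {A=T, B=T, C=F, D=F} (none free) contributes 0 new; branch {A=T, C=T} (B, D) contributes 3 new. Total: 5.

5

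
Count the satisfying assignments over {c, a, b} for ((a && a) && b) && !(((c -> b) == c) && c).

1

Initial set: {(((a && a) && b) && !(((c -> b) == c) && c))}.
(((a && a) && b) && !(((c -> b) == c) && c)): α-rule — add ((a && a) && b), !(((c -> b) == c) && c).
((a && a) && b): α-rule — add (a && a), b.
(a && a): α-rule — add a, a.
!(((c -> b) == c) && c): β-rule — branch into !((c -> b) == c)  //  !c.
  branch 1 (add !((c -> b) == c)):
    !((c -> b) == c): β-rule — branch into (c -> b), !c  //  !(c -> b), c.
      branch 1.1 (add (c -> b), !c):
        (c -> b): β-rule — branch into !c  //  b.
          branch 1.1.1 (add !c):
            ○ open, literals {a=T, b=T, c=F}.
          branch 1.1.2 (add b):
            ○ open, literals {a=T, b=T, c=F}.
      branch 1.2 (add !(c -> b), c):
        !(c -> b): α-rule — add c, !b.
        × closes — contains both b and !b.
  branch 2 (add !c):
    ○ open, literals {a=T, b=T, c=F}.
1 branch closed, 3 open.
Each open branch fixes some atoms; the unmentioned ones are free. Counting distinct full assignments: branch {a=T, b=T, c=F} (none free) contributes 1 new; branch {a=T, b=T, c=F} (none free) contributes 0 new; branch {a=T, b=T, c=F} (none free) contributes 0 new. Total: 1.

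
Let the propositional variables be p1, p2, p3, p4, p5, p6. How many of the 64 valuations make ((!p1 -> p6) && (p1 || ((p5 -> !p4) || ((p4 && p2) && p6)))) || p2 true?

54

Initial set: {(((!p1 -> p6) && (p1 || ((p5 -> !p4) || ((p4 && p2) && p6)))) || p2)}.
(((!p1 -> p6) && (p1 || ((p5 -> !p4) || ((p4 && p2) && p6)))) || p2): β-rule — branch into ((!p1 -> p6) && (p1 || ((p5 -> !p4) || ((p4 && p2) && p6))))  //  p2.
  branch 1 (add ((!p1 -> p6) && (p1 || ((p5 -> !p4) || ((p4 && p2) && p6))))):
    ((!p1 -> p6) && (p1 || ((p5 -> !p4) || ((p4 && p2) && p6)))): α-rule — add (!p1 -> p6), (p1 || ((p5 -> !p4) || ((p4 && p2) && p6))).
    (!p1 -> p6): β-rule — branch into !!p1  //  p6.
      branch 1.1 (add !!p1):
        (p1 || ((p5 -> !p4) || ((p4 && p2) && p6))): β-rule — branch into p1  //  ((p5 -> !p4) || ((p4 && p2) && p6)).
          branch 1.1.1 (add p1):
            ○ open, literals {p1=1}.
          branch 1.1.2 (add ((p5 -> !p4) || ((p4 && p2) && p6))):
            ((p5 -> !p4) || ((p4 && p2) && p6)): β-rule — branch into (p5 -> !p4)  //  ((p4 && p2) && p6).
              branch 1.1.2.1 (add (p5 -> !p4)):
                (p5 -> !p4): β-rule — branch into !p5  //  !p4.
                  branch 1.1.2.1.1 (add !p5):
                    ○ open, literals {p1=1, p5=0}.
                  branch 1.1.2.1.2 (add !p4):
                    ○ open, literals {p1=1, p4=0}.
              branch 1.1.2.2 (add ((p4 && p2) && p6)):
                ((p4 && p2) && p6): α-rule — add (p4 && p2), p6.
                (p4 && p2): α-rule — add p4, p2.
                ○ open, literals {p1=1, p2=1, p4=1, p6=1}.
      branch 1.2 (add p6):
        (p1 || ((p5 -> !p4) || ((p4 && p2) && p6))): β-rule — branch into p1  //  ((p5 -> !p4) || ((p4 && p2) && p6)).
          branch 1.2.1 (add p1):
            ○ open, literals {p1=1, p6=1}.
          branch 1.2.2 (add ((p5 -> !p4) || ((p4 && p2) && p6))):
            ((p5 -> !p4) || ((p4 && p2) && p6)): β-rule — branch into (p5 -> !p4)  //  ((p4 && p2) && p6).
              branch 1.2.2.1 (add (p5 -> !p4)):
                (p5 -> !p4): β-rule — branch into !p5  //  !p4.
                  branch 1.2.2.1.1 (add !p5):
                    ○ open, literals {p5=0, p6=1}.
                  branch 1.2.2.1.2 (add !p4):
                    ○ open, literals {p4=0, p6=1}.
              branch 1.2.2.2 (add ((p4 && p2) && p6)):
                ((p4 && p2) && p6): α-rule — add (p4 && p2), p6.
                (p4 && p2): α-rule — add p4, p2.
                ○ open, literals {p2=1, p4=1, p6=1}.
  branch 2 (add p2):
    ○ open, literals {p2=1}.
0 branches closed, 9 open.
Each open branch fixes some atoms; the unmentioned ones are free. Counting distinct full assignments: branch {p1=1} (p2, p3, p4, p5, p6) contributes 32 new; branch {p1=1, p5=0} (p2, p3, p4, p6) contributes 0 new; branch {p1=1, p4=0} (p2, p3, p5, p6) contributes 0 new; branch {p1=1, p2=1, p4=1, p6=1} (p3, p5) contributes 0 new; branch {p1=1, p6=1} (p2, p3, p4, p5) contributes 0 new; branch {p5=0, p6=1} (p1, p2, p3, p4) contributes 8 new; branch {p4=0, p6=1} (p1, p2, p3, p5) contributes 4 new; branch {p2=1, p4=1, p6=1} (p1, p3, p5) contributes 2 new; branch {p2=1} (p1, p3, p4, p5, p6) contributes 8 new. Total: 54.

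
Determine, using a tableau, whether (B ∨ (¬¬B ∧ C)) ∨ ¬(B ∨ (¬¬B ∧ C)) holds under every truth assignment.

Valid

Assume the negation and expand:
Initial set: {¬((B ∨ (¬¬B ∧ C)) ∨ ¬(B ∨ (¬¬B ∧ C)))}.
¬((B ∨ (¬¬B ∧ C)) ∨ ¬(B ∨ (¬¬B ∧ C))): α-rule — add ¬(B ∨ (¬¬B ∧ C)), ¬¬(B ∨ (¬¬B ∧ C)).
¬(B ∨ (¬¬B ∧ C)): α-rule — add ¬B, ¬(¬¬B ∧ C).
¬¬(B ∨ (¬¬B ∧ C)): β-rule — branch into B  //  (¬¬B ∧ C).
  branch 1 (add B):
    × closes — contains both B and ¬B.
  branch 2 (add (¬¬B ∧ C)):
    (¬¬B ∧ C): α-rule — add ¬¬B, C.
    ¬¬B: drop double negation, giving B.
    × closes — contains both B and ¬B.
All 2 branches close.
Every branch closed, so the negation is unsatisfiable and the formula is valid.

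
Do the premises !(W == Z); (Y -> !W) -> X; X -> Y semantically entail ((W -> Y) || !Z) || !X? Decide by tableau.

Initial set: {!(W == Z); ((Y -> !W) -> X); (X -> Y); !(((W -> Y) || !Z) || !X)}.
!(((W -> Y) || !Z) || !X): α-rule — add !((W -> Y) || !Z), !!X.
!((W -> Y) || !Z): α-rule — add !(W -> Y), !!Z.
!(W -> Y): α-rule — add W, !Y.
!(W == Z): β-rule — branch into W, !Z  //  !W, Z.
  branch 1 (add W, !Z):
    × closes — contains both Z and !Z.
  branch 2 (add !W, Z):
    × closes — contains both W and !W.
All 2 branches close.
Every branch closed, so the premises entail the conclusion.

Yes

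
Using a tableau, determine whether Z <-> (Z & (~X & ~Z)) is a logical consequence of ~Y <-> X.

No

Initial set: {(~Y <-> X); ~(Z <-> (Z & (~X & ~Z)))}.
(~Y <-> X): β-rule — branch into ~Y, X  //  ~~Y, ~X.
  branch 1 (add ~Y, X):
    ~(Z <-> (Z & (~X & ~Z))): β-rule — branch into Z, ~(Z & (~X & ~Z))  //  ~Z, (Z & (~X & ~Z)).
      branch 1.1 (add Z, ~(Z & (~X & ~Z))):
        ~(Z & (~X & ~Z)): β-rule — branch into ~Z  //  ~(~X & ~Z).
          branch 1.1.1 (add ~Z):
            × closes — contains both Z and ~Z.
          branch 1.1.2 (add ~(~X & ~Z)):
            ~(~X & ~Z): β-rule — branch into ~~X  //  ~~Z.
              branch 1.1.2.1 (add ~~X):
                ○ open, literals {X=true, Y=false, Z=true}.
              branch 1.1.2.2 (add ~~Z):
                ○ open, literals {X=true, Y=false, Z=true}.
      branch 1.2 (add ~Z, (Z & (~X & ~Z))):
        (Z & (~X & ~Z)): α-rule — add Z, (~X & ~Z).
        × closes — contains both Z and ~Z.
  branch 2 (add ~~Y, ~X):
    ~(Z <-> (Z & (~X & ~Z))): β-rule — branch into Z, ~(Z & (~X & ~Z))  //  ~Z, (Z & (~X & ~Z)).
      branch 2.1 (add Z, ~(Z & (~X & ~Z))):
        ~(Z & (~X & ~Z)): β-rule — branch into ~Z  //  ~(~X & ~Z).
          branch 2.1.1 (add ~Z):
            × closes — contains both Z and ~Z.
          branch 2.1.2 (add ~(~X & ~Z)):
            ~(~X & ~Z): β-rule — branch into ~~X  //  ~~Z.
              branch 2.1.2.1 (add ~~X):
                × closes — contains both X and ~X.
              branch 2.1.2.2 (add ~~Z):
                ○ open, literals {X=false, Y=true, Z=true}.
      branch 2.2 (add ~Z, (Z & (~X & ~Z))):
        (Z & (~X & ~Z)): α-rule — add Z, (~X & ~Z).
        × closes — contains both Z and ~Z.
5 branches closed, 3 open.
An open branch gives a countermodel: X=true, Y=false, Z=true (unmentioned atoms arbitrary); the premises hold there but the conclusion fails.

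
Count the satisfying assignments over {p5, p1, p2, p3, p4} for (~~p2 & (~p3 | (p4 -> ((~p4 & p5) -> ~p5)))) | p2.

16

Initial set: {T ((~~p2 & (~p3 | (p4 -> ((~p4 & p5) -> ~p5)))) | p2)}.
T ((~~p2 & (~p3 | (p4 -> ((~p4 & p5) -> ~p5)))) | p2): β-rule — branch into T (~~p2 & (~p3 | (p4 -> ((~p4 & p5) -> ~p5))))  //  T p2.
  branch 1 (add T (~~p2 & (~p3 | (p4 -> ((~p4 & p5) -> ~p5))))):
    T (~~p2 & (~p3 | (p4 -> ((~p4 & p5) -> ~p5)))): α-rule — add T ~~p2, T (~p3 | (p4 -> ((~p4 & p5) -> ~p5))).
    T ~~p2: drop double negation, giving T p2.
    T (~p3 | (p4 -> ((~p4 & p5) -> ~p5))): β-rule — branch into T ~p3  //  T (p4 -> ((~p4 & p5) -> ~p5)).
      branch 1.1 (add T ~p3):
        ○ open, literals {p2=1, p3=0}.
      branch 1.2 (add T (p4 -> ((~p4 & p5) -> ~p5))):
        T (p4 -> ((~p4 & p5) -> ~p5)): β-rule — branch into F p4  //  T ((~p4 & p5) -> ~p5).
          branch 1.2.1 (add F p4):
            ○ open, literals {p2=1, p4=0}.
          branch 1.2.2 (add T ((~p4 & p5) -> ~p5)):
            T ((~p4 & p5) -> ~p5): β-rule — branch into F (~p4 & p5)  //  T ~p5.
              branch 1.2.2.1 (add F (~p4 & p5)):
                F (~p4 & p5): β-rule — branch into F ~p4  //  F p5.
                  branch 1.2.2.1.1 (add F ~p4):
                    ○ open, literals {p2=1, p4=1}.
                  branch 1.2.2.1.2 (add F p5):
                    ○ open, literals {p2=1, p5=0}.
              branch 1.2.2.2 (add T ~p5):
                ○ open, literals {p2=1, p5=0}.
  branch 2 (add T p2):
    ○ open, literals {p2=1}.
0 branches closed, 6 open.
Each open branch fixes some atoms; the unmentioned ones are free. Counting distinct full assignments: branch {p2=1, p3=0} (p5, p1, p4) contributes 8 new; branch {p2=1, p4=0} (p5, p1, p3) contributes 4 new; branch {p2=1, p4=1} (p5, p1, p3) contributes 4 new; branch {p2=1, p5=0} (p1, p3, p4) contributes 0 new; branch {p2=1, p5=0} (p1, p3, p4) contributes 0 new; branch {p2=1} (p5, p1, p3, p4) contributes 0 new. Total: 16.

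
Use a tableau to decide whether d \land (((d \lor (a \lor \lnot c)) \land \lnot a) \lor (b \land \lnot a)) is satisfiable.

Initial set: {(d \land (((d \lor (a \lor \lnot c)) \land \lnot a) \lor (b \land \lnot a)))}.
(d \land (((d \lor (a \lor \lnot c)) \land \lnot a) \lor (b \land \lnot a))): α-rule — add d, (((d \lor (a \lor \lnot c)) \land \lnot a) \lor (b \land \lnot a)).
(((d \lor (a \lor \lnot c)) \land \lnot a) \lor (b \land \lnot a)): β-rule — branch into ((d \lor (a \lor \lnot c)) \land \lnot a)  //  (b \land \lnot a).
  branch 1 (add ((d \lor (a \lor \lnot c)) \land \lnot a)):
    ((d \lor (a \lor \lnot c)) \land \lnot a): α-rule — add (d \lor (a \lor \lnot c)), \lnot a.
    (d \lor (a \lor \lnot c)): β-rule — branch into d  //  (a \lor \lnot c).
      branch 1.1 (add d):
        ○ open, literals {a=false, d=true}.
      branch 1.2 (add (a \lor \lnot c)):
        (a \lor \lnot c): β-rule — branch into a  //  \lnot c.
          branch 1.2.1 (add a):
            × closes — contains both a and \lnot a.
          branch 1.2.2 (add \lnot c):
            ○ open, literals {a=false, c=false, d=true}.
  branch 2 (add (b \land \lnot a)):
    (b \land \lnot a): α-rule — add b, \lnot a.
    ○ open, literals {a=false, b=true, d=true}.
1 branch closed, 3 open.
An open branch gives a satisfying assignment: a=false, d=true.

Satisfiable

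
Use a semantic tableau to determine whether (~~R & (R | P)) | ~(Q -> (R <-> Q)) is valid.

Not valid

Assume the negation and expand:
Initial set: {F ((~~R & (R | P)) | ~(Q -> (R <-> Q)))}.
F ((~~R & (R | P)) | ~(Q -> (R <-> Q))): α-rule — add F (~~R & (R | P)), F ~(Q -> (R <-> Q)).
F (~~R & (R | P)): β-rule — branch into F ~~R  //  F (R | P).
  branch 1 (add F ~~R):
    F ~~R: drop double negation, giving F R.
    F ~(Q -> (R <-> Q)): β-rule — branch into F Q  //  T (R <-> Q).
      branch 1.1 (add F Q):
        ○ open, literals {Q=F, R=F}.
      branch 1.2 (add T (R <-> Q)):
        T (R <-> Q): β-rule — branch into T R, T Q  //  F R, F Q.
          branch 1.2.1 (add T R, T Q):
            × closes — contains both R and ~R.
          branch 1.2.2 (add F R, F Q):
            ○ open, literals {Q=F, R=F}.
  branch 2 (add F (R | P)):
    F (R | P): α-rule — add F R, F P.
    F ~(Q -> (R <-> Q)): β-rule — branch into F Q  //  T (R <-> Q).
      branch 2.1 (add F Q):
        ○ open, literals {P=F, Q=F, R=F}.
      branch 2.2 (add T (R <-> Q)):
        T (R <-> Q): β-rule — branch into T R, T Q  //  F R, F Q.
          branch 2.2.1 (add T R, T Q):
            × closes — contains both R and ~R.
          branch 2.2.2 (add F R, F Q):
            ○ open, literals {P=F, Q=F, R=F}.
2 branches closed, 4 open.
An open branch gives a countermodel: Q=F, R=F (unmentioned atoms arbitrary); under it the original formula is false.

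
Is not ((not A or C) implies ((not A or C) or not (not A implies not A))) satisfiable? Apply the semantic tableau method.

Initial set: {not ((not A or C) implies ((not A or C) or not (not A implies not A)))}.
not ((not A or C) implies ((not A or C) or not (not A implies not A))): α-rule — add (not A or C), not ((not A or C) or not (not A implies not A)).
not ((not A or C) or not (not A implies not A)): α-rule — add not (not A or C), not not (not A implies not A).
not (not A or C): α-rule — add not not A, not C.
(not A or C): β-rule — branch into not A  //  C.
  branch 1 (add not A):
    × closes — contains both A and not A.
  branch 2 (add C):
    × closes — contains both C and not C.
All 2 branches close.
Every branch closed; the formula is unsatisfiable.

Unsatisfiable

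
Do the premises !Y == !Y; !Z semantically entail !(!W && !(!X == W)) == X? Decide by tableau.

No

Initial set: {T (!Y == !Y); T !Z; F (!(!W && !(!X == W)) == X)}.
T (!Y == !Y): β-rule — branch into T !Y, T !Y  //  F !Y, F !Y.
  branch 1 (add T !Y, T !Y):
    F (!(!W && !(!X == W)) == X): β-rule — branch into T !(!W && !(!X == W)), F X  //  F !(!W && !(!X == W)), T X.
      branch 1.1 (add T !(!W && !(!X == W)), F X):
        T !(!W && !(!X == W)): β-rule — branch into F !W  //  F !(!X == W).
          branch 1.1.1 (add F !W):
            ○ open, literals {W=T, X=F, Y=F, Z=F}.
          branch 1.1.2 (add F !(!X == W)):
            F !(!X == W): β-rule — branch into T !X, T W  //  F !X, F W.
              branch 1.1.2.1 (add T !X, T W):
                ○ open, literals {W=T, X=F, Y=F, Z=F}.
              branch 1.1.2.2 (add F !X, F W):
                × closes — contains both X and !X.
      branch 1.2 (add F !(!W && !(!X == W)), T X):
        F !(!W && !(!X == W)): α-rule — add T !W, T !(!X == W).
        T !(!X == W): β-rule — branch into T !X, F W  //  F !X, T W.
          branch 1.2.1 (add T !X, F W):
            × closes — contains both X and !X.
          branch 1.2.2 (add F !X, T W):
            × closes — contains both W and !W.
  branch 2 (add F !Y, F !Y):
    F (!(!W && !(!X == W)) == X): β-rule — branch into T !(!W && !(!X == W)), F X  //  F !(!W && !(!X == W)), T X.
      branch 2.1 (add T !(!W && !(!X == W)), F X):
        T !(!W && !(!X == W)): β-rule — branch into F !W  //  F !(!X == W).
          branch 2.1.1 (add F !W):
            ○ open, literals {W=T, X=F, Y=T, Z=F}.
          branch 2.1.2 (add F !(!X == W)):
            F !(!X == W): β-rule — branch into T !X, T W  //  F !X, F W.
              branch 2.1.2.1 (add T !X, T W):
                ○ open, literals {W=T, X=F, Y=T, Z=F}.
              branch 2.1.2.2 (add F !X, F W):
                × closes — contains both X and !X.
      branch 2.2 (add F !(!W && !(!X == W)), T X):
        F !(!W && !(!X == W)): α-rule — add T !W, T !(!X == W).
        T !(!X == W): β-rule — branch into T !X, F W  //  F !X, T W.
          branch 2.2.1 (add T !X, F W):
            × closes — contains both X and !X.
          branch 2.2.2 (add F !X, T W):
            × closes — contains both W and !W.
6 branches closed, 4 open.
An open branch gives a countermodel: W=T, X=F, Y=F, Z=F (unmentioned atoms arbitrary); the premises hold there but the conclusion fails.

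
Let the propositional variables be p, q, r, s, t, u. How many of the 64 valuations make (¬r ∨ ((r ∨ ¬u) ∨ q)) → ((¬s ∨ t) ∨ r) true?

56

Initial set: {T ((¬r ∨ ((r ∨ ¬u) ∨ q)) → ((¬s ∨ t) ∨ r))}.
T ((¬r ∨ ((r ∨ ¬u) ∨ q)) → ((¬s ∨ t) ∨ r)): β-rule — branch into F (¬r ∨ ((r ∨ ¬u) ∨ q))  //  T ((¬s ∨ t) ∨ r).
  branch 1 (add F (¬r ∨ ((r ∨ ¬u) ∨ q))):
    F (¬r ∨ ((r ∨ ¬u) ∨ q)): α-rule — add F ¬r, F ((r ∨ ¬u) ∨ q).
    F ((r ∨ ¬u) ∨ q): α-rule — add F (r ∨ ¬u), F q.
    F (r ∨ ¬u): α-rule — add F r, F ¬u.
    × closes — contains both r and ¬r.
  branch 2 (add T ((¬s ∨ t) ∨ r)):
    T ((¬s ∨ t) ∨ r): β-rule — branch into T (¬s ∨ t)  //  T r.
      branch 2.1 (add T (¬s ∨ t)):
        T (¬s ∨ t): β-rule — branch into T ¬s  //  T t.
          branch 2.1.1 (add T ¬s):
            ○ open, literals {s=false}.
          branch 2.1.2 (add T t):
            ○ open, literals {t=true}.
      branch 2.2 (add T r):
        ○ open, literals {r=true}.
1 branch closed, 3 open.
Each open branch fixes some atoms; the unmentioned ones are free. Counting distinct full assignments: branch {s=false} (p, q, r, t, u) contributes 32 new; branch {t=true} (p, q, r, s, u) contributes 16 new; branch {r=true} (p, q, s, t, u) contributes 8 new. Total: 56.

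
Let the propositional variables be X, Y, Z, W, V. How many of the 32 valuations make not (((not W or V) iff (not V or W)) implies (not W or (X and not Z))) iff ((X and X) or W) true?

14

Initial set: {(not (((not W or V) iff (not V or W)) implies (not W or (X and not Z))) iff ((X and X) or W))}.
(not (((not W or V) iff (not V or W)) implies (not W or (X and not Z))) iff ((X and X) or W)): β-rule — branch into not (((not W or V) iff (not V or W)) implies (not W or (X and not Z))), ((X and X) or W)  //  not not (((not W or V) iff (not V or W)) implies (not W or (X and not Z))), not ((X and X) or W).
  branch 1 (add not (((not W or V) iff (not V or W)) implies (not W or (X and not Z))), ((X and X) or W)):
    not (((not W or V) iff (not V or W)) implies (not W or (X and not Z))): α-rule — add ((not W or V) iff (not V or W)), not (not W or (X and not Z)).
    not (not W or (X and not Z)): α-rule — add not not W, not (X and not Z).
    ((X and X) or W): β-rule — branch into (X and X)  //  W.
      branch 1.1 (add (X and X)):
        (X and X): α-rule — add X, X.
        ((not W or V) iff (not V or W)): β-rule — branch into (not W or V), (not V or W)  //  not (not W or V), not (not V or W).
          branch 1.1.1 (add (not W or V), (not V or W)):
            not (X and not Z): β-rule — branch into not X  //  not not Z.
              branch 1.1.1.1 (add not X):
                × closes — contains both X and not X.
              branch 1.1.1.2 (add not not Z):
                (not W or V): β-rule — branch into not W  //  V.
                  branch 1.1.1.2.1 (add not W):
                    × closes — contains both W and not W.
                  branch 1.1.1.2.2 (add V):
                    (not V or W): β-rule — branch into not V  //  W.
                      branch 1.1.1.2.2.1 (add not V):
                        × closes — contains both V and not V.
                      branch 1.1.1.2.2.2 (add W):
                        ○ open, literals {V=T, W=T, X=T, Z=T}.
          branch 1.1.2 (add not (not W or V), not (not V or W)):
            not (not W or V): α-rule — add not not W, not V.
            not (not V or W): α-rule — add not not V, not W.
            × closes — contains both V and not V.
      branch 1.2 (add W):
        ((not W or V) iff (not V or W)): β-rule — branch into (not W or V), (not V or W)  //  not (not W or V), not (not V or W).
          branch 1.2.1 (add (not W or V), (not V or W)):
            not (X and not Z): β-rule — branch into not X  //  not not Z.
              branch 1.2.1.1 (add not X):
                (not W or V): β-rule — branch into not W  //  V.
                  branch 1.2.1.1.1 (add not W):
                    × closes — contains both W and not W.
                  branch 1.2.1.1.2 (add V):
                    (not V or W): β-rule — branch into not V  //  W.
                      branch 1.2.1.1.2.1 (add not V):
                        × closes — contains both V and not V.
                      branch 1.2.1.1.2.2 (add W):
                        ○ open, literals {V=T, W=T, X=F}.
              branch 1.2.1.2 (add not not Z):
                (not W or V): β-rule — branch into not W  //  V.
                  branch 1.2.1.2.1 (add not W):
                    × closes — contains both W and not W.
                  branch 1.2.1.2.2 (add V):
                    (not V or W): β-rule — branch into not V  //  W.
                      branch 1.2.1.2.2.1 (add not V):
                        × closes — contains both V and not V.
                      branch 1.2.1.2.2.2 (add W):
                        ○ open, literals {V=T, W=T, Z=T}.
          branch 1.2.2 (add not (not W or V), not (not V or W)):
            not (not W or V): α-rule — add not not W, not V.
            not (not V or W): α-rule — add not not V, not W.
            × closes — contains both V and not V.
  branch 2 (add not not (((not W or V) iff (not V or W)) implies (not W or (X and not Z))), not ((X and X) or W)):
    not ((X and X) or W): α-rule — add not (X and X), not W.
    not not (((not W or V) iff (not V or W)) implies (not W or (X and not Z))): β-rule — branch into not ((not W or V) iff (not V or W))  //  (not W or (X and not Z)).
      branch 2.1 (add not ((not W or V) iff (not V or W))):
        not (X and X): β-rule — branch into not X  //  not X.
          branch 2.1.1 (add not X):
            not ((not W or V) iff (not V or W)): β-rule — branch into (not W or V), not (not V or W)  //  not (not W or V), (not V or W).
              branch 2.1.1.1 (add (not W or V), not (not V or W)):
                not (not V or W): α-rule — add not not V, not W.
                (not W or V): β-rule — branch into not W  //  V.
                  branch 2.1.1.1.1 (add not W):
                    ○ open, literals {V=T, W=F, X=F}.
                  branch 2.1.1.1.2 (add V):
                    ○ open, literals {V=T, W=F, X=F}.
              branch 2.1.1.2 (add not (not W or V), (not V or W)):
                not (not W or V): α-rule — add not not W, not V.
                × closes — contains both W and not W.
          branch 2.1.2 (add not X):
            not ((not W or V) iff (not V or W)): β-rule — branch into (not W or V), not (not V or W)  //  not (not W or V), (not V or W).
              branch 2.1.2.1 (add (not W or V), not (not V or W)):
                not (not V or W): α-rule — add not not V, not W.
                (not W or V): β-rule — branch into not W  //  V.
                  branch 2.1.2.1.1 (add not W):
                    ○ open, literals {V=T, W=F, X=F}.
                  branch 2.1.2.1.2 (add V):
                    ○ open, literals {V=T, W=F, X=F}.
              branch 2.1.2.2 (add not (not W or V), (not V or W)):
                not (not W or V): α-rule — add not not W, not V.
                × closes — contains both W and not W.
      branch 2.2 (add (not W or (X and not Z))):
        not (X and X): β-rule — branch into not X  //  not X.
          branch 2.2.1 (add not X):
            (not W or (X and not Z)): β-rule — branch into not W  //  (X and not Z).
              branch 2.2.1.1 (add not W):
                ○ open, literals {W=F, X=F}.
              branch 2.2.1.2 (add (X and not Z)):
                (X and not Z): α-rule — add X, not Z.
                × closes — contains both X and not X.
          branch 2.2.2 (add not X):
            (not W or (X and not Z)): β-rule — branch into not W  //  (X and not Z).
              branch 2.2.2.1 (add not W):
                ○ open, literals {W=F, X=F}.
              branch 2.2.2.2 (add (X and not Z)):
                (X and not Z): α-rule — add X, not Z.
                × closes — contains both X and not X.
13 branches closed, 9 open.
Each open branch fixes some atoms; the unmentioned ones are free. Counting distinct full assignments: branch {V=T, W=T, X=T, Z=T} (Y) contributes 2 new; branch {V=T, W=T, X=F} (Y, Z) contributes 4 new; branch {V=T, W=T, Z=T} (X, Y) contributes 0 new; branch {V=T, W=F, X=F} (Y, Z) contributes 4 new; branch {V=T, W=F, X=F} (Y, Z) contributes 0 new; branch {V=T, W=F, X=F} (Y, Z) contributes 0 new; branch {V=T, W=F, X=F} (Y, Z) contributes 0 new; branch {W=F, X=F} (Y, Z, V) contributes 4 new; branch {W=F, X=F} (Y, Z, V) contributes 0 new. Total: 14.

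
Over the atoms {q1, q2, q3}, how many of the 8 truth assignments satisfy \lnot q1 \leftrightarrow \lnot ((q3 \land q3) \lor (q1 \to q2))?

3

Initial set: {T (\lnot q1 \leftrightarrow \lnot ((q3 \land q3) \lor (q1 \to q2)))}.
T (\lnot q1 \leftrightarrow \lnot ((q3 \land q3) \lor (q1 \to q2))): β-rule — branch into T \lnot q1, T \lnot ((q3 \land q3) \lor (q1 \to q2))  //  F \lnot q1, F \lnot ((q3 \land q3) \lor (q1 \to q2)).
  branch 1 (add T \lnot q1, T \lnot ((q3 \land q3) \lor (q1 \to q2))):
    T \lnot ((q3 \land q3) \lor (q1 \to q2)): α-rule — add F (q3 \land q3), F (q1 \to q2).
    F (q1 \to q2): α-rule — add T q1, F q2.
    × closes — contains both q1 and \lnot q1.
  branch 2 (add F \lnot q1, F \lnot ((q3 \land q3) \lor (q1 \to q2))):
    F \lnot ((q3 \land q3) \lor (q1 \to q2)): β-rule — branch into T (q3 \land q3)  //  T (q1 \to q2).
      branch 2.1 (add T (q3 \land q3)):
        T (q3 \land q3): α-rule — add T q3, T q3.
        ○ open, literals {q1=1, q3=1}.
      branch 2.2 (add T (q1 \to q2)):
        T (q1 \to q2): β-rule — branch into F q1  //  T q2.
          branch 2.2.1 (add F q1):
            × closes — contains both q1 and \lnot q1.
          branch 2.2.2 (add T q2):
            ○ open, literals {q1=1, q2=1}.
2 branches closed, 2 open.
Each open branch fixes some atoms; the unmentioned ones are free. Counting distinct full assignments: branch {q1=1, q3=1} (q2) contributes 2 new; branch {q1=1, q2=1} (q3) contributes 1 new. Total: 3.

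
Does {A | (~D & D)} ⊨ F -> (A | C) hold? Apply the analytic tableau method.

Initial set: {(A | (~D & D)); ~(F -> (A | C))}.
~(F -> (A | C)): α-rule — add F, ~(A | C).
~(A | C): α-rule — add ~A, ~C.
(A | (~D & D)): β-rule — branch into A  //  (~D & D).
  branch 1 (add A):
    × closes — contains both A and ~A.
  branch 2 (add (~D & D)):
    (~D & D): α-rule — add ~D, D.
    × closes — contains both D and ~D.
All 2 branches close.
Every branch closed, so the premises entail the conclusion.

Yes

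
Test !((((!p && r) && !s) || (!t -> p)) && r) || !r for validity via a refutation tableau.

Not valid

Assume the negation and expand:
Initial set: {!(!((((!p && r) && !s) || (!t -> p)) && r) || !r)}.
!(!((((!p && r) && !s) || (!t -> p)) && r) || !r): α-rule — add !!((((!p && r) && !s) || (!t -> p)) && r), !!r.
!!((((!p && r) && !s) || (!t -> p)) && r): α-rule — add (((!p && r) && !s) || (!t -> p)), r.
(((!p && r) && !s) || (!t -> p)): β-rule — branch into ((!p && r) && !s)  //  (!t -> p).
  branch 1 (add ((!p && r) && !s)):
    ((!p && r) && !s): α-rule — add (!p && r), !s.
    (!p && r): α-rule — add !p, r.
    ○ open, literals {p=F, r=T, s=F}.
  branch 2 (add (!t -> p)):
    (!t -> p): β-rule — branch into !!t  //  p.
      branch 2.1 (add !!t):
        ○ open, literals {r=T, t=T}.
      branch 2.2 (add p):
        ○ open, literals {p=T, r=T}.
0 branches closed, 3 open.
An open branch gives a countermodel: p=F, r=T, s=F (unmentioned atoms arbitrary); under it the original formula is false.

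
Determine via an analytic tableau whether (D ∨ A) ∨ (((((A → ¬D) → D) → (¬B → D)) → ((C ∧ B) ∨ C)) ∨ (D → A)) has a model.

Initial set: {((D ∨ A) ∨ (((((A → ¬D) → D) → (¬B → D)) → ((C ∧ B) ∨ C)) ∨ (D → A)))}.
((D ∨ A) ∨ (((((A → ¬D) → D) → (¬B → D)) → ((C ∧ B) ∨ C)) ∨ (D → A))): β-rule — branch into (D ∨ A)  //  (((((A → ¬D) → D) → (¬B → D)) → ((C ∧ B) ∨ C)) ∨ (D → A)).
  branch 1 (add (D ∨ A)):
    (D ∨ A): β-rule — branch into D  //  A.
      branch 1.1 (add D):
        ○ open, literals {D=T}.
      branch 1.2 (add A):
        ○ open, literals {A=T}.
  branch 2 (add (((((A → ¬D) → D) → (¬B → D)) → ((C ∧ B) ∨ C)) ∨ (D → A))):
    (((((A → ¬D) → D) → (¬B → D)) → ((C ∧ B) ∨ C)) ∨ (D → A)): β-rule — branch into ((((A → ¬D) → D) → (¬B → D)) → ((C ∧ B) ∨ C))  //  (D → A).
      branch 2.1 (add ((((A → ¬D) → D) → (¬B → D)) → ((C ∧ B) ∨ C))):
        ((((A → ¬D) → D) → (¬B → D)) → ((C ∧ B) ∨ C)): β-rule — branch into ¬(((A → ¬D) → D) → (¬B → D))  //  ((C ∧ B) ∨ C).
          branch 2.1.1 (add ¬(((A → ¬D) → D) → (¬B → D))):
            ¬(((A → ¬D) → D) → (¬B → D)): α-rule — add ((A → ¬D) → D), ¬(¬B → D).
            ¬(¬B → D): α-rule — add ¬B, ¬D.
            ((A → ¬D) → D): β-rule — branch into ¬(A → ¬D)  //  D.
              branch 2.1.1.1 (add ¬(A → ¬D)):
                ¬(A → ¬D): α-rule — add A, ¬¬D.
                × closes — contains both D and ¬D.
              branch 2.1.1.2 (add D):
                × closes — contains both D and ¬D.
          branch 2.1.2 (add ((C ∧ B) ∨ C)):
            ((C ∧ B) ∨ C): β-rule — branch into (C ∧ B)  //  C.
              branch 2.1.2.1 (add (C ∧ B)):
                (C ∧ B): α-rule — add C, B.
                ○ open, literals {B=T, C=T}.
              branch 2.1.2.2 (add C):
                ○ open, literals {C=T}.
      branch 2.2 (add (D → A)):
        (D → A): β-rule — branch into ¬D  //  A.
          branch 2.2.1 (add ¬D):
            ○ open, literals {D=F}.
          branch 2.2.2 (add A):
            ○ open, literals {A=T}.
2 branches closed, 6 open.
An open branch gives a satisfying assignment: D=T.

Satisfiable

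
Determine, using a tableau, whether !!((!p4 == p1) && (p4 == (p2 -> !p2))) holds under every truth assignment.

Assume the negation and expand:
Initial set: {!!!((!p4 == p1) && (p4 == (p2 -> !p2)))}.
!!!((!p4 == p1) && (p4 == (p2 -> !p2))): drop double negation, giving !((!p4 == p1) && (p4 == (p2 -> !p2))).
!((!p4 == p1) && (p4 == (p2 -> !p2))): β-rule — branch into !(!p4 == p1)  //  !(p4 == (p2 -> !p2)).
  branch 1 (add !(!p4 == p1)):
    !(!p4 == p1): β-rule — branch into !p4, !p1  //  !!p4, p1.
      branch 1.1 (add !p4, !p1):
        ○ open, literals {p1=false, p4=false}.
      branch 1.2 (add !!p4, p1):
        ○ open, literals {p1=true, p4=true}.
  branch 2 (add !(p4 == (p2 -> !p2))):
    !(p4 == (p2 -> !p2)): β-rule — branch into p4, !(p2 -> !p2)  //  !p4, (p2 -> !p2).
      branch 2.1 (add p4, !(p2 -> !p2)):
        !(p2 -> !p2): α-rule — add p2, !!p2.
        ○ open, literals {p2=true, p4=true}.
      branch 2.2 (add !p4, (p2 -> !p2)):
        (p2 -> !p2): β-rule — branch into !p2  //  !p2.
          branch 2.2.1 (add !p2):
            ○ open, literals {p2=false, p4=false}.
          branch 2.2.2 (add !p2):
            ○ open, literals {p2=false, p4=false}.
0 branches closed, 5 open.
An open branch gives a countermodel: p1=false, p4=false (unmentioned atoms arbitrary); under it the original formula is false.

Not valid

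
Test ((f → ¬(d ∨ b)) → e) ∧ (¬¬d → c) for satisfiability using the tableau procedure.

Initial set: {(((f → ¬(d ∨ b)) → e) ∧ (¬¬d → c))}.
(((f → ¬(d ∨ b)) → e) ∧ (¬¬d → c)): α-rule — add ((f → ¬(d ∨ b)) → e), (¬¬d → c).
((f → ¬(d ∨ b)) → e): β-rule — branch into ¬(f → ¬(d ∨ b))  //  e.
  branch 1 (add ¬(f → ¬(d ∨ b))):
    ¬(f → ¬(d ∨ b)): α-rule — add f, ¬¬(d ∨ b).
    (¬¬d → c): β-rule — branch into ¬¬¬d  //  c.
      branch 1.1 (add ¬¬¬d):
        ¬¬¬d: drop double negation, giving ¬d.
        ¬¬(d ∨ b): β-rule — branch into d  //  b.
          branch 1.1.1 (add d):
            × closes — contains both d and ¬d.
          branch 1.1.2 (add b):
            ○ open, literals {b=1, d=0, f=1}.
      branch 1.2 (add c):
        ¬¬(d ∨ b): β-rule — branch into d  //  b.
          branch 1.2.1 (add d):
            ○ open, literals {c=1, d=1, f=1}.
          branch 1.2.2 (add b):
            ○ open, literals {b=1, c=1, f=1}.
  branch 2 (add e):
    (¬¬d → c): β-rule — branch into ¬¬¬d  //  c.
      branch 2.1 (add ¬¬¬d):
        ¬¬¬d: drop double negation, giving ¬d.
        ○ open, literals {d=0, e=1}.
      branch 2.2 (add c):
        ○ open, literals {c=1, e=1}.
1 branch closed, 5 open.
An open branch gives a satisfying assignment: b=1, d=0, f=1.

Satisfiable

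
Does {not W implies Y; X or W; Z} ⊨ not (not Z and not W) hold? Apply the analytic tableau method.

Yes

Initial set: {(not W implies Y); (X or W); Z; not not (not Z and not W)}.
not not (not Z and not W): α-rule — add not Z, not W.
× closes — contains both Z and not Z.
All 1 branch closes.
Every branch closed, so the premises entail the conclusion.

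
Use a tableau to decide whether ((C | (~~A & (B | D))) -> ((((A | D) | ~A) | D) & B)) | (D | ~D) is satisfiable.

Initial set: {(((C | (~~A & (B | D))) -> ((((A | D) | ~A) | D) & B)) | (D | ~D))}.
(((C | (~~A & (B | D))) -> ((((A | D) | ~A) | D) & B)) | (D | ~D)): β-rule — branch into ((C | (~~A & (B | D))) -> ((((A | D) | ~A) | D) & B))  //  (D | ~D).
  branch 1 (add ((C | (~~A & (B | D))) -> ((((A | D) | ~A) | D) & B))):
    ((C | (~~A & (B | D))) -> ((((A | D) | ~A) | D) & B)): β-rule — branch into ~(C | (~~A & (B | D)))  //  ((((A | D) | ~A) | D) & B).
      branch 1.1 (add ~(C | (~~A & (B | D)))):
        ~(C | (~~A & (B | D))): α-rule — add ~C, ~(~~A & (B | D)).
        ~(~~A & (B | D)): β-rule — branch into ~~~A  //  ~(B | D).
          branch 1.1.1 (add ~~~A):
            ~~~A: drop double negation, giving ~A.
            ○ open, literals {A=0, C=0}.
          branch 1.1.2 (add ~(B | D)):
            ~(B | D): α-rule — add ~B, ~D.
            ○ open, literals {B=0, C=0, D=0}.
      branch 1.2 (add ((((A | D) | ~A) | D) & B)):
        ((((A | D) | ~A) | D) & B): α-rule — add (((A | D) | ~A) | D), B.
        (((A | D) | ~A) | D): β-rule — branch into ((A | D) | ~A)  //  D.
          branch 1.2.1 (add ((A | D) | ~A)):
            ((A | D) | ~A): β-rule — branch into (A | D)  //  ~A.
              branch 1.2.1.1 (add (A | D)):
                (A | D): β-rule — branch into A  //  D.
                  branch 1.2.1.1.1 (add A):
                    ○ open, literals {A=1, B=1}.
                  branch 1.2.1.1.2 (add D):
                    ○ open, literals {B=1, D=1}.
              branch 1.2.1.2 (add ~A):
                ○ open, literals {A=0, B=1}.
          branch 1.2.2 (add D):
            ○ open, literals {B=1, D=1}.
  branch 2 (add (D | ~D)):
    (D | ~D): β-rule — branch into D  //  ~D.
      branch 2.1 (add D):
        ○ open, literals {D=1}.
      branch 2.2 (add ~D):
        ○ open, literals {D=0}.
0 branches closed, 8 open.
An open branch gives a satisfying assignment: A=0, C=0.

Satisfiable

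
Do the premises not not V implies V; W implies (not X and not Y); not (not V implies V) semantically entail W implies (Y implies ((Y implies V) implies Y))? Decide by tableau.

Yes

Initial set: {T (not not V implies V); T (W implies (not X and not Y)); T not (not V implies V); F (W implies (Y implies ((Y implies V) implies Y)))}.
T not (not V implies V): α-rule — add T not V, F V.
F (W implies (Y implies ((Y implies V) implies Y))): α-rule — add T W, F (Y implies ((Y implies V) implies Y)).
F (Y implies ((Y implies V) implies Y)): α-rule — add T Y, F ((Y implies V) implies Y).
F ((Y implies V) implies Y): α-rule — add T (Y implies V), F Y.
× closes — contains both Y and not Y.
All 1 branch closes.
Every branch closed, so the premises entail the conclusion.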